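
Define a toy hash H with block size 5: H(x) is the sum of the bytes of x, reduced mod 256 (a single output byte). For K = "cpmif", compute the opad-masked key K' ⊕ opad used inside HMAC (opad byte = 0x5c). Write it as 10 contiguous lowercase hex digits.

3f2c31353a

Key "cpmif" = 63 70 6d 69 66 is exactly B = 5 bytes: K' = 63 70 6d 69 66.
XOR each byte with 0x5c: 63⊕5c=3f, 70⊕5c=2c, 6d⊕5c=31, 69⊕5c=35, 66⊕5c=3a.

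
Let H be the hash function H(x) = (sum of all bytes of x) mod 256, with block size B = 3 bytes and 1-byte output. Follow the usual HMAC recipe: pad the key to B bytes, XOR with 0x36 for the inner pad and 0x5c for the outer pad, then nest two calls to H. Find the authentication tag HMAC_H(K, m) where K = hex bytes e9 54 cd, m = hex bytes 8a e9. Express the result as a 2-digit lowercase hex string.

Key hex bytes e9 54 cd is exactly B = 3 bytes: K' = e9 54 cd.
K' ⊕ ipad = df 62 fb.  K' ⊕ opad = b5 08 91.
Inner input = (K'⊕ipad) ∥ m = df 62 fb ∥ 8a e9.
Inner hash: sum = 223+98+251+138+233 = 943; mod 256 = 175 → af.
Outer input = (K'⊕opad) ∥ inner = b5 08 91 ∥ af.
Outer hash (tag): sum = 181+8+145+175 = 509; mod 256 = 253 → fd.

fd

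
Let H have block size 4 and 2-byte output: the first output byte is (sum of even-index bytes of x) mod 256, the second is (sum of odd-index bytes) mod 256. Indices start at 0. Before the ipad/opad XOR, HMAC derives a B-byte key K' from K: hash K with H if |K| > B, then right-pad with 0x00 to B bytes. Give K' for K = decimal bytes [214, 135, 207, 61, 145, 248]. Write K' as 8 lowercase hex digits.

|K| = 6 > B = 4, so first hash the key.
H(K): even-index sum = 566 mod 256 = 54; odd-index sum = 444 mod 256 = 188 → 36 bc.
Zero-pad H(K) = 36 bc to 4 bytes: K' = 36 bc 00 00.

36bc0000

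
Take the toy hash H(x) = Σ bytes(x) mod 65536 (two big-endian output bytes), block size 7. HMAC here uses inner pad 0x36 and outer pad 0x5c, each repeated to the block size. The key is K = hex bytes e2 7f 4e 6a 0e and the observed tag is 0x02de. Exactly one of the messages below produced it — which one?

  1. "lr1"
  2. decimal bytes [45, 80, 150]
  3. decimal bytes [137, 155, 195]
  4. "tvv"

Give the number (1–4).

2

Key hex bytes e2 7f 4e 6a 0e is 5 bytes ≤ B = 7; zero-pad to 7 bytes: K' = e2 7f 4e 6a 0e 00 00.
K' ⊕ ipad = d4 49 78 5c 38 36 36; K' ⊕ opad = be 23 12 36 52 5c 5c.
m1: inner = H(d4 49 78 5c 38 36 36 6c 72 31) = 03 a4; tag = H(be 23 12 36 52 5c 5c 03 a4) = 02da
m2: inner = H(d4 49 78 5c 38 36 36 2d 50 96) = 03 a8; tag = H(be 23 12 36 52 5c 5c 03 a8) = 02de ← matches
m3: inner = H(d4 49 78 5c 38 36 36 89 9b c3) = 04 7c; tag = H(be 23 12 36 52 5c 5c 04 7c) = 02b3
m4: inner = H(d4 49 78 5c 38 36 36 74 76 76) = 03 f5; tag = H(be 23 12 36 52 5c 5c 03 f5) = 032b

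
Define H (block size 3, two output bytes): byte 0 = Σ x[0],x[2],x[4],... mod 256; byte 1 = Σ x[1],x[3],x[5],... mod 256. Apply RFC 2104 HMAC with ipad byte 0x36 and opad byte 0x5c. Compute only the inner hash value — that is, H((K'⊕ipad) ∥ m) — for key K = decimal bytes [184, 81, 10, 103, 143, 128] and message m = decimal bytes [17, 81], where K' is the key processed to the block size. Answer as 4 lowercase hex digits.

ee1f

Key decimal bytes [184, 81, 10, 103, 143, 128] = b8 51 0a 67 8f 80 is 6 bytes > B = 3, so hash it first: H(key) = 51 38, then zero-pad to 3 bytes: K' = 51 38 00.
K' ⊕ ipad = 67 0e 36.
Inner input = 67 0e 36 ∥ 11 51.
Inner hash: even-index sum = 238 mod 256 = 238; odd-index sum = 31 mod 256 = 31 → ee 1f.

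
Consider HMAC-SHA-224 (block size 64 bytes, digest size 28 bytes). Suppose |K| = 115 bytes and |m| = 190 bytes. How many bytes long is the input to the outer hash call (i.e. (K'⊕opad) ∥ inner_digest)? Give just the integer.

92

Key is 115 > 64 bytes, so it is hashed to 28 bytes then zero-padded to 64: |K'| = 64.
Outer input = (K'⊕opad) ∥ H(inner) → 64 + 28 = 92 bytes.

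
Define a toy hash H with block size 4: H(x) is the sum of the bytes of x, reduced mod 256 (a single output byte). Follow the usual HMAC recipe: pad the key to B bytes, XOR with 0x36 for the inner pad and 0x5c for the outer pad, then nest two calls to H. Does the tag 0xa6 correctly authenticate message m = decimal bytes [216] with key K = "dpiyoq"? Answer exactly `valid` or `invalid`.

Key "dpiyoq" = 64 70 69 79 6f 71 is 6 bytes > B = 4, so hash it first: H(key) = 96, then zero-pad to 4 bytes: K' = 96 00 00 00.
K' ⊕ ipad = a0 36 36 36; K' ⊕ opad = ca 5c 5c 5c.
Inner hash: sum = 160+54+54+54+216 = 538; mod 256 = 26 → 1a.
Outer hash (recomputed tag): sum = 202+92+92+92+26 = 504; mod 256 = 248 → f8.
Recomputed tag = f8; claimed = a6 → mismatch.

invalid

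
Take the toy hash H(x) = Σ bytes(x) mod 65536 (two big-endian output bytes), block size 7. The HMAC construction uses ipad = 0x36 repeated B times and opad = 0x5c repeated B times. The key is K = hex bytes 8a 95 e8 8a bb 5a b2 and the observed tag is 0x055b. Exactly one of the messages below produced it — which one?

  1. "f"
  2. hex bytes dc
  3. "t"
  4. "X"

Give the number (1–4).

Key hex bytes 8a 95 e8 8a bb 5a b2 is exactly B = 7 bytes: K' = 8a 95 e8 8a bb 5a b2.
K' ⊕ ipad = bc a3 de bc 8d 6c 84; K' ⊕ opad = d6 c9 b4 d6 e7 06 ee.
m1: inner = H(bc a3 de bc 8d 6c 84 66) = 04 dc; tag = H(d6 c9 b4 d6 e7 06 ee 04 dc) = 05e4
m2: inner = H(bc a3 de bc 8d 6c 84 dc) = 05 52; tag = H(d6 c9 b4 d6 e7 06 ee 05 52) = 055b ← matches
m3: inner = H(bc a3 de bc 8d 6c 84 74) = 04 ea; tag = H(d6 c9 b4 d6 e7 06 ee 04 ea) = 05f2
m4: inner = H(bc a3 de bc 8d 6c 84 58) = 04 ce; tag = H(d6 c9 b4 d6 e7 06 ee 04 ce) = 05d6

2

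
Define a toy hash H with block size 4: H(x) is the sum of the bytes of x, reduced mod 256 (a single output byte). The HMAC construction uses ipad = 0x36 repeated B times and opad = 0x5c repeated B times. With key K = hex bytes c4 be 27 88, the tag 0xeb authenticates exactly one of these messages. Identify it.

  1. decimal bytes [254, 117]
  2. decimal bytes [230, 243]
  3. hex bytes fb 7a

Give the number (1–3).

2

Key hex bytes c4 be 27 88 is exactly B = 4 bytes: K' = c4 be 27 88.
K' ⊕ ipad = f2 88 11 be; K' ⊕ opad = 98 e2 7b d4.
m1: inner = H(f2 88 11 be fe 75) = bc; tag = H(98 e2 7b d4 bc) = 85
m2: inner = H(f2 88 11 be e6 f3) = 22; tag = H(98 e2 7b d4 22) = eb ← matches
m3: inner = H(f2 88 11 be fb 7a) = be; tag = H(98 e2 7b d4 be) = 87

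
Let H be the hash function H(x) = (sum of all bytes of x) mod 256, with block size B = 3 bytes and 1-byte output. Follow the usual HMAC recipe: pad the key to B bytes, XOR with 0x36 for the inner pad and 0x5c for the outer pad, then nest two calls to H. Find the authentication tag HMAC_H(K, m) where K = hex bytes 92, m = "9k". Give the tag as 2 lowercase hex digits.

3a

Key hex bytes 92 is 1 byte ≤ B = 3; zero-pad to 3 bytes: K' = 92 00 00.
K' ⊕ ipad = a4 36 36.  K' ⊕ opad = ce 5c 5c.
Inner input = (K'⊕ipad) ∥ m = a4 36 36 ∥ 39 6b.
Inner hash: sum = 164+54+54+57+107 = 436; mod 256 = 180 → b4.
Outer input = (K'⊕opad) ∥ inner = ce 5c 5c ∥ b4.
Outer hash (tag): sum = 206+92+92+180 = 570; mod 256 = 58 → 3a.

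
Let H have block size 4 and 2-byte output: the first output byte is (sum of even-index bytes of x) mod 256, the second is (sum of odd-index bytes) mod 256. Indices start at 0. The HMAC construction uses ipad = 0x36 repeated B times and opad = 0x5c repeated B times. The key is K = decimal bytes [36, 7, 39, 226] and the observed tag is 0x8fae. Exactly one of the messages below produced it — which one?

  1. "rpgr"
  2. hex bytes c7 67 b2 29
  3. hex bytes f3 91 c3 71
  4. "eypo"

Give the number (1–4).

Key decimal bytes [36, 7, 39, 226] = 24 07 27 e2 is exactly B = 4 bytes: K' = 24 07 27 e2.
K' ⊕ ipad = 12 31 11 d4; K' ⊕ opad = 78 5b 7b be.
m1: inner = H(12 31 11 d4 72 70 67 72) = fc e7; tag = H(78 5b 7b be fc e7) = ef00
m2: inner = H(12 31 11 d4 c7 67 b2 29) = 9c 95; tag = H(78 5b 7b be 9c 95) = 8fae ← matches
m3: inner = H(12 31 11 d4 f3 91 c3 71) = d9 07; tag = H(78 5b 7b be d9 07) = cc20
m4: inner = H(12 31 11 d4 65 79 70 6f) = f8 ed; tag = H(78 5b 7b be f8 ed) = eb06

2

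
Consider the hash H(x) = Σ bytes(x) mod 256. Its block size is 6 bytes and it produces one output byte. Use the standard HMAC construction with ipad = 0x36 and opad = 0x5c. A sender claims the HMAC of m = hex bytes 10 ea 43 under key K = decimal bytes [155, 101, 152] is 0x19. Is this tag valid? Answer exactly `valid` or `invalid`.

invalid

Key decimal bytes [155, 101, 152] = 9b 65 98 is 3 bytes ≤ B = 6; zero-pad to 6 bytes: K' = 9b 65 98 00 00 00.
K' ⊕ ipad = ad 53 ae 36 36 36; K' ⊕ opad = c7 39 c4 5c 5c 5c.
Inner hash: sum = 173+83+174+54+54+54+16+234+67 = 909; mod 256 = 141 → 8d.
Outer hash (recomputed tag): sum = 199+57+196+92+92+92+141 = 869; mod 256 = 101 → 65.
Recomputed tag = 65; claimed = 19 → mismatch.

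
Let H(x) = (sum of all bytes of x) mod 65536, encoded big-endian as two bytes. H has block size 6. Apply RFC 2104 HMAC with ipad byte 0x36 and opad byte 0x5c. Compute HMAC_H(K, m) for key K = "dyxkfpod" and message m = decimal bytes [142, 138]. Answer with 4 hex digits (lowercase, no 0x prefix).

Key "dyxkfpod" = 64 79 78 6b 66 70 6f 64 is 8 bytes > B = 6, so hash it first: H(key) = 03 69, then zero-pad to 6 bytes: K' = 03 69 00 00 00 00.
K' ⊕ ipad = 35 5f 36 36 36 36.  K' ⊕ opad = 5f 35 5c 5c 5c 5c.
Inner input = (K'⊕ipad) ∥ m = 35 5f 36 36 36 36 ∥ 8e 8a.
Inner hash: sum = 53+95+54+54+54+54+142+138 = 644 → 02 84.
Outer input = (K'⊕opad) ∥ inner = 5f 35 5c 5c 5c 5c ∥ 02 84.
Outer hash (tag): sum = 95+53+92+92+92+92+2+132 = 650 → 02 8a.

028a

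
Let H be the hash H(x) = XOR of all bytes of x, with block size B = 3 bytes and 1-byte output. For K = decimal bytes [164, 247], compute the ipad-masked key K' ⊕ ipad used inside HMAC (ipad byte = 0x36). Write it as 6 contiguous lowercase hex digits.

92c136

Key decimal bytes [164, 247] = a4 f7 is 2 bytes ≤ B = 3; zero-pad to 3 bytes: K' = a4 f7 00.
XOR each byte with 0x36: a4⊕36=92, f7⊕36=c1, 00⊕36=36.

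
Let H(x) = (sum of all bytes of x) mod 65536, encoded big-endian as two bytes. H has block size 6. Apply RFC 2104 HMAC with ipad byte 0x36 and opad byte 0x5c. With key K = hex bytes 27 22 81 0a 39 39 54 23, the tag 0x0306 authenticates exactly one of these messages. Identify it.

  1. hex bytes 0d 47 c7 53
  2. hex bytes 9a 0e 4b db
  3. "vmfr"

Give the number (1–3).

3

Key hex bytes 27 22 81 0a 39 39 54 23 is 8 bytes > B = 6, so hash it first: H(key) = 01 bd, then zero-pad to 6 bytes: K' = 01 bd 00 00 00 00.
K' ⊕ ipad = 37 8b 36 36 36 36; K' ⊕ opad = 5d e1 5c 5c 5c 5c.
m1: inner = H(37 8b 36 36 36 36 0d 47 c7 53) = 03 08; tag = H(5d e1 5c 5c 5c 5c 03 08) = 02b9
m2: inner = H(37 8b 36 36 36 36 9a 0e 4b db) = 03 68; tag = H(5d e1 5c 5c 5c 5c 03 68) = 0319
m3: inner = H(37 8b 36 36 36 36 76 6d 66 72) = 03 55; tag = H(5d e1 5c 5c 5c 5c 03 55) = 0306 ← matches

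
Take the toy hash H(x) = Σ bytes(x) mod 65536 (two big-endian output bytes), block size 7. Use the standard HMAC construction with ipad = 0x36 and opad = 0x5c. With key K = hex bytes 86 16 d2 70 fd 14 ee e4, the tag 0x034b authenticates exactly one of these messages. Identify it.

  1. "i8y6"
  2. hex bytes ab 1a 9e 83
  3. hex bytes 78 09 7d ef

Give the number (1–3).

Key hex bytes 86 16 d2 70 fd 14 ee e4 is 8 bytes > B = 7, so hash it first: H(key) = 04 c1, then zero-pad to 7 bytes: K' = 04 c1 00 00 00 00 00.
K' ⊕ ipad = 32 f7 36 36 36 36 36; K' ⊕ opad = 58 9d 5c 5c 5c 5c 5c.
m1: inner = H(32 f7 36 36 36 36 36 69 38 79 36) = 03 87; tag = H(58 9d 5c 5c 5c 5c 5c 03 87) = 034b ← matches
m2: inner = H(32 f7 36 36 36 36 36 ab 1a 9e 83) = 04 1d; tag = H(58 9d 5c 5c 5c 5c 5c 04 1d) = 02e2
m3: inner = H(32 f7 36 36 36 36 36 78 09 7d ef) = 04 24; tag = H(58 9d 5c 5c 5c 5c 5c 04 24) = 02e9

1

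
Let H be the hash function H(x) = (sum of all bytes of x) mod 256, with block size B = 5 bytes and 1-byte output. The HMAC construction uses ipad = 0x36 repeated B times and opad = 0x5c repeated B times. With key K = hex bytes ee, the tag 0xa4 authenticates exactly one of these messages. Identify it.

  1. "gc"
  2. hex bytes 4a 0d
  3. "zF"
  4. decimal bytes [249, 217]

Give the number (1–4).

4

Key hex bytes ee is 1 byte ≤ B = 5; zero-pad to 5 bytes: K' = ee 00 00 00 00.
K' ⊕ ipad = d8 36 36 36 36; K' ⊕ opad = b2 5c 5c 5c 5c.
m1: inner = H(d8 36 36 36 36 67 63) = 7a; tag = H(b2 5c 5c 5c 5c 7a) = 9c
m2: inner = H(d8 36 36 36 36 4a 0d) = 07; tag = H(b2 5c 5c 5c 5c 07) = 29
m3: inner = H(d8 36 36 36 36 7a 46) = 70; tag = H(b2 5c 5c 5c 5c 70) = 92
m4: inner = H(d8 36 36 36 36 f9 d9) = 82; tag = H(b2 5c 5c 5c 5c 82) = a4 ← matches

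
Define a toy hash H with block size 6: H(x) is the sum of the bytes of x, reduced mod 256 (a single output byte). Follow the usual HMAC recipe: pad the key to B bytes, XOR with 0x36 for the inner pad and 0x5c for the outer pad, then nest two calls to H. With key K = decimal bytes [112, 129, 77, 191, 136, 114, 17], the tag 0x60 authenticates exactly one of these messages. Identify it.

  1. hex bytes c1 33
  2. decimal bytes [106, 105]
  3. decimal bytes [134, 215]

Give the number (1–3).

Key decimal bytes [112, 129, 77, 191, 136, 114, 17] = 70 81 4d bf 88 72 11 is 7 bytes > B = 6, so hash it first: H(key) = 08, then zero-pad to 6 bytes: K' = 08 00 00 00 00 00.
K' ⊕ ipad = 3e 36 36 36 36 36; K' ⊕ opad = 54 5c 5c 5c 5c 5c.
m1: inner = H(3e 36 36 36 36 36 c1 33) = 40; tag = H(54 5c 5c 5c 5c 5c 40) = 60 ← matches
m2: inner = H(3e 36 36 36 36 36 6a 69) = 1f; tag = H(54 5c 5c 5c 5c 5c 1f) = 3f
m3: inner = H(3e 36 36 36 36 36 86 d7) = a9; tag = H(54 5c 5c 5c 5c 5c a9) = c9

1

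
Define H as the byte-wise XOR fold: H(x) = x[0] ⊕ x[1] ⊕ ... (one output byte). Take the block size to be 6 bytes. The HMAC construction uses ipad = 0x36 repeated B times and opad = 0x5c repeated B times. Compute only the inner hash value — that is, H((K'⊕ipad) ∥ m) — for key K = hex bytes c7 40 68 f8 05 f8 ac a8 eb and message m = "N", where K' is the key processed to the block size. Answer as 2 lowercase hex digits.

4b

Key hex bytes c7 40 68 f8 05 f8 ac a8 eb is 9 bytes > B = 6, so hash it first: H(key) = 05, then zero-pad to 6 bytes: K' = 05 00 00 00 00 00.
K' ⊕ ipad = 33 36 36 36 36 36.
Inner input = 33 36 36 36 36 36 ∥ 4e.
Inner hash: XOR 33⊕36⊕36⊕36⊕36⊕36⊕4e = 4b.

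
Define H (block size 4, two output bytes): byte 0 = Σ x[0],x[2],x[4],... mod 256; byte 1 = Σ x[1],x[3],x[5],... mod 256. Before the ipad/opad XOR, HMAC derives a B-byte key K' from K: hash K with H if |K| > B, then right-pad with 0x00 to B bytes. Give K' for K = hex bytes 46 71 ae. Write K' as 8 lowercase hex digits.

4671ae00

Key hex bytes 46 71 ae is 3 bytes ≤ B = 4; zero-pad to 4 bytes: K' = 46 71 ae 00.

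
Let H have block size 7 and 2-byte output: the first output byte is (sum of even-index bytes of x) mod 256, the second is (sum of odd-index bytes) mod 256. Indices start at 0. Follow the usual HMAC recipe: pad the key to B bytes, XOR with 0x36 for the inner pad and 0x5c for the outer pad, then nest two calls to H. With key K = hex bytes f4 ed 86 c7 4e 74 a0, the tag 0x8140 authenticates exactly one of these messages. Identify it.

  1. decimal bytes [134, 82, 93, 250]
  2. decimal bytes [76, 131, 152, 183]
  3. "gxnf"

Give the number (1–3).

1

Key hex bytes f4 ed 86 c7 4e 74 a0 is exactly B = 7 bytes: K' = f4 ed 86 c7 4e 74 a0.
K' ⊕ ipad = c2 db b0 f1 78 42 96; K' ⊕ opad = a8 b1 da 9b 12 28 fc.
m1: inner = H(c2 db b0 f1 78 42 96 86 52 5d fa) = cc f1; tag = H(a8 b1 da 9b 12 28 fc cc f1) = 8140 ← matches
m2: inner = H(c2 db b0 f1 78 42 96 4c 83 98 b7) = ba f2; tag = H(a8 b1 da 9b 12 28 fc ba f2) = 822e
m3: inner = H(c2 db b0 f1 78 42 96 67 78 6e 66) = 5e e3; tag = H(a8 b1 da 9b 12 28 fc 5e e3) = 73d2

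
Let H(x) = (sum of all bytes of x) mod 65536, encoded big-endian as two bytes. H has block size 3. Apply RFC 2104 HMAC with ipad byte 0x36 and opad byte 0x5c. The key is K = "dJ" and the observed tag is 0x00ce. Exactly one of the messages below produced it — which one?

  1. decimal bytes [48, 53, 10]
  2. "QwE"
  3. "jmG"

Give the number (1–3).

Key "dJ" = 64 4a is 2 bytes ≤ B = 3; zero-pad to 3 bytes: K' = 64 4a 00.
K' ⊕ ipad = 52 7c 36; K' ⊕ opad = 38 16 5c.
m1: inner = H(52 7c 36 30 35 0a) = 01 73; tag = H(38 16 5c 01 73) = 011e
m2: inner = H(52 7c 36 51 77 45) = 02 11; tag = H(38 16 5c 02 11) = 00bd
m3: inner = H(52 7c 36 6a 6d 47) = 02 22; tag = H(38 16 5c 02 22) = 00ce ← matches

3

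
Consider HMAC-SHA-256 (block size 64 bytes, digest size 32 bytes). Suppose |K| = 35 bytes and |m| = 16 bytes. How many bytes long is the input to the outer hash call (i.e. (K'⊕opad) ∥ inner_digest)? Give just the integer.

Key is 35 ≤ 64 bytes, zero-padded: |K'| = 64.
Outer input = (K'⊕opad) ∥ H(inner) → 64 + 32 = 96 bytes.

96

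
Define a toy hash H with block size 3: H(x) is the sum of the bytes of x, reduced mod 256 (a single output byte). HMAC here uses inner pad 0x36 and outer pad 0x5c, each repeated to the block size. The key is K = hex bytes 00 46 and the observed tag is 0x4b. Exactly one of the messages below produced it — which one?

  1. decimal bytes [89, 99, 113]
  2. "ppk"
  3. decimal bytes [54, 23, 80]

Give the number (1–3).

3

Key hex bytes 00 46 is 2 bytes ≤ B = 3; zero-pad to 3 bytes: K' = 00 46 00.
K' ⊕ ipad = 36 70 36; K' ⊕ opad = 5c 1a 5c.
m1: inner = H(36 70 36 59 63 71) = 09; tag = H(5c 1a 5c 09) = db
m2: inner = H(36 70 36 70 70 6b) = 27; tag = H(5c 1a 5c 27) = f9
m3: inner = H(36 70 36 36 17 50) = 79; tag = H(5c 1a 5c 79) = 4b ← matches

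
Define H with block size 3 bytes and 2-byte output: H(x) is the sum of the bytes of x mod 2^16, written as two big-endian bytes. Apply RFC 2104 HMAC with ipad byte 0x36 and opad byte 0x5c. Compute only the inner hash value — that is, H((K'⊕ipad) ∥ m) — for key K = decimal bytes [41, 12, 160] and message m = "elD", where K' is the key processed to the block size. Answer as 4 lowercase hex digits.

0204

Key decimal bytes [41, 12, 160] = 29 0c a0 is exactly B = 3 bytes: K' = 29 0c a0.
K' ⊕ ipad = 1f 3a 96.
Inner input = 1f 3a 96 ∥ 65 6c 44.
Inner hash: sum = 31+58+150+101+108+68 = 516 → 02 04.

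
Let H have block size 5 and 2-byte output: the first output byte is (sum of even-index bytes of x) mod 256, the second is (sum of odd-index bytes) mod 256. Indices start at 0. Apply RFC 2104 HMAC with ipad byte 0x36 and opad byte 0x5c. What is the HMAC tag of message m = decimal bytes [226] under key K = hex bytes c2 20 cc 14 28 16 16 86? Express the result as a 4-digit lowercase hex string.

Key hex bytes c2 20 cc 14 28 16 16 86 is 8 bytes > B = 5, so hash it first: H(key) = cc d0, then zero-pad to 5 bytes: K' = cc d0 00 00 00.
K' ⊕ ipad = fa e6 36 36 36.  K' ⊕ opad = 90 8c 5c 5c 5c.
Inner input = (K'⊕ipad) ∥ m = fa e6 36 36 36 ∥ e2.
Inner hash: even-index sum = 358 mod 256 = 102; odd-index sum = 510 mod 256 = 254 → 66 fe.
Outer input = (K'⊕opad) ∥ inner = 90 8c 5c 5c 5c ∥ 66 fe.
Outer hash (tag): even-index sum = 582 mod 256 = 70; odd-index sum = 334 mod 256 = 78 → 46 4e.

464e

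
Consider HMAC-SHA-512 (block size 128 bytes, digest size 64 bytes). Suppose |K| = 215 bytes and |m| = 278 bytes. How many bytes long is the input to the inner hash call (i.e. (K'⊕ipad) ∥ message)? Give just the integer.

Key is 215 > 128 bytes, so it is hashed to 64 bytes then zero-padded to 128: |K'| = 128.
Inner input = (K'⊕ipad) ∥ m → 128 + 278 = 406 bytes.

406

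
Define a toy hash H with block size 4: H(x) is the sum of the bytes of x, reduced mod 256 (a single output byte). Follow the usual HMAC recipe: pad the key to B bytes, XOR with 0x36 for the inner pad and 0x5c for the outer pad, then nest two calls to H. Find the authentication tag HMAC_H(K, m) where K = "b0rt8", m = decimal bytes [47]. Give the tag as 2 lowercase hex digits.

57

Key "b0rt8" = 62 30 72 74 38 is 5 bytes > B = 4, so hash it first: H(key) = b0, then zero-pad to 4 bytes: K' = b0 00 00 00.
K' ⊕ ipad = 86 36 36 36.  K' ⊕ opad = ec 5c 5c 5c.
Inner input = (K'⊕ipad) ∥ m = 86 36 36 36 ∥ 2f.
Inner hash: sum = 134+54+54+54+47 = 343; mod 256 = 87 → 57.
Outer input = (K'⊕opad) ∥ inner = ec 5c 5c 5c ∥ 57.
Outer hash (tag): sum = 236+92+92+92+87 = 599; mod 256 = 87 → 57.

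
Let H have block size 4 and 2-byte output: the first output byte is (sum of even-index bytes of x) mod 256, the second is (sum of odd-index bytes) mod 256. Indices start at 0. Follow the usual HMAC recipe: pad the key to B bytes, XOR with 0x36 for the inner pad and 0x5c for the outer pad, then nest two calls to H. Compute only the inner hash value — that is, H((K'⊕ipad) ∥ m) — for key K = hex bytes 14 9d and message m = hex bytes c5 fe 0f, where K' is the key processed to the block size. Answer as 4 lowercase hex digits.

2cdf

Key hex bytes 14 9d is 2 bytes ≤ B = 4; zero-pad to 4 bytes: K' = 14 9d 00 00.
K' ⊕ ipad = 22 ab 36 36.
Inner input = 22 ab 36 36 ∥ c5 fe 0f.
Inner hash: even-index sum = 300 mod 256 = 44; odd-index sum = 479 mod 256 = 223 → 2c df.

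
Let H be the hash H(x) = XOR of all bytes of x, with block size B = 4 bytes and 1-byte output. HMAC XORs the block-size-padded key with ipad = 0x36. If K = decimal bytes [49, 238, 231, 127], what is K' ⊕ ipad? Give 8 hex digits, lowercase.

Key decimal bytes [49, 238, 231, 127] = 31 ee e7 7f is exactly B = 4 bytes: K' = 31 ee e7 7f.
XOR each byte with 0x36: 31⊕36=07, ee⊕36=d8, e7⊕36=d1, 7f⊕36=49.

07d8d149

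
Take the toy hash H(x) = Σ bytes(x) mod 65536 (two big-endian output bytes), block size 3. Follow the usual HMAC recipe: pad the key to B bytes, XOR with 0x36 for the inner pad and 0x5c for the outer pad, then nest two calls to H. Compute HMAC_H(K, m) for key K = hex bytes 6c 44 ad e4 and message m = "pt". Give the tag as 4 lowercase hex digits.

019d

Key hex bytes 6c 44 ad e4 is 4 bytes > B = 3, so hash it first: H(key) = 02 41, then zero-pad to 3 bytes: K' = 02 41 00.
K' ⊕ ipad = 34 77 36.  K' ⊕ opad = 5e 1d 5c.
Inner input = (K'⊕ipad) ∥ m = 34 77 36 ∥ 70 74.
Inner hash: sum = 52+119+54+112+116 = 453 → 01 c5.
Outer input = (K'⊕opad) ∥ inner = 5e 1d 5c ∥ 01 c5.
Outer hash (tag): sum = 94+29+92+1+197 = 413 → 01 9d.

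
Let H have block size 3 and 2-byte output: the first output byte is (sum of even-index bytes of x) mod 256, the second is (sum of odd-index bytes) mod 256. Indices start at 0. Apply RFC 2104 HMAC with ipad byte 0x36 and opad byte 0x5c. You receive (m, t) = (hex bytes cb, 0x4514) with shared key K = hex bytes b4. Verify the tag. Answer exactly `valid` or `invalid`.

Key hex bytes b4 is 1 byte ≤ B = 3; zero-pad to 3 bytes: K' = b4 00 00.
K' ⊕ ipad = 82 36 36; K' ⊕ opad = e8 5c 5c.
Inner hash: even-index sum = 184 mod 256 = 184; odd-index sum = 257 mod 256 = 1 → b8 01.
Outer hash (recomputed tag): even-index sum = 325 mod 256 = 69; odd-index sum = 276 mod 256 = 20 → 45 14.
Recomputed tag = 4514; claimed = 4514 → match.

valid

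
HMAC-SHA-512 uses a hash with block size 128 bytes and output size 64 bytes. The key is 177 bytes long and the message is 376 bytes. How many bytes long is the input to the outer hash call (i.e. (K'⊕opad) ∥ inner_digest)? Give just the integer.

Key is 177 > 128 bytes, so it is hashed to 64 bytes then zero-padded to 128: |K'| = 128.
Outer input = (K'⊕opad) ∥ H(inner) → 128 + 64 = 192 bytes.

192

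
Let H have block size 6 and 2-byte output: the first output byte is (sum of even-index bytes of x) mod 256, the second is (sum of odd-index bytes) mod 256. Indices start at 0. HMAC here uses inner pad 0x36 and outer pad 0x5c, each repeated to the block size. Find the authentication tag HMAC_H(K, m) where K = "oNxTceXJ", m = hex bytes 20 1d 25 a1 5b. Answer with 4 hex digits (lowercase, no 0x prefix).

Key "oNxTceXJ" = 6f 4e 78 54 63 65 58 4a is 8 bytes > B = 6, so hash it first: H(key) = a2 51, then zero-pad to 6 bytes: K' = a2 51 00 00 00 00.
K' ⊕ ipad = 94 67 36 36 36 36.  K' ⊕ opad = fe 0d 5c 5c 5c 5c.
Inner input = (K'⊕ipad) ∥ m = 94 67 36 36 36 36 ∥ 20 1d 25 a1 5b.
Inner hash: even-index sum = 416 mod 256 = 160; odd-index sum = 401 mod 256 = 145 → a0 91.
Outer input = (K'⊕opad) ∥ inner = fe 0d 5c 5c 5c 5c ∥ a0 91.
Outer hash (tag): even-index sum = 598 mod 256 = 86; odd-index sum = 342 mod 256 = 86 → 56 56.

5656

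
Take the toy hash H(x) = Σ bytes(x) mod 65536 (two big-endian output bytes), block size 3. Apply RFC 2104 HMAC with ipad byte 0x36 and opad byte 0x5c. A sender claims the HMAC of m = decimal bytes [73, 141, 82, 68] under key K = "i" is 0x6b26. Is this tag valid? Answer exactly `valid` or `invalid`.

invalid

Key "i" = 69 is 1 byte ≤ B = 3; zero-pad to 3 bytes: K' = 69 00 00.
K' ⊕ ipad = 5f 36 36; K' ⊕ opad = 35 5c 5c.
Inner hash: sum = 95+54+54+73+141+82+68 = 567 → 02 37.
Outer hash (recomputed tag): sum = 53+92+92+2+55 = 294 → 01 26.
Recomputed tag = 0126; claimed = 6b26 → mismatch.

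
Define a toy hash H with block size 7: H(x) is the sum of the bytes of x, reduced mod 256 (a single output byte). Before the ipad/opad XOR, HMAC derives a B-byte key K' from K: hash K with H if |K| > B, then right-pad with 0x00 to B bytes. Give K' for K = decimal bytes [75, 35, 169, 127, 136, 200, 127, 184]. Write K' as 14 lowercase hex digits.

|K| = 8 > B = 7, so first hash the key.
H(K): sum = 75+35+169+127+136+200+127+184 = 1053; mod 256 = 29 → 1d.
Zero-pad H(K) = 1d to 7 bytes: K' = 1d 00 00 00 00 00 00.

1d000000000000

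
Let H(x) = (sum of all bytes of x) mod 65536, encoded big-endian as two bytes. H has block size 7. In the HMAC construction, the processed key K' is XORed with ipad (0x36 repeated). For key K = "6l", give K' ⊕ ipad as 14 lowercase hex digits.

005a3636363636

Key "6l" = 36 6c is 2 bytes ≤ B = 7; zero-pad to 7 bytes: K' = 36 6c 00 00 00 00 00.
XOR each byte with 0x36: 36⊕36=00, 6c⊕36=5a, 00⊕36=36, 00⊕36=36, 00⊕36=36, 00⊕36=36, 00⊕36=36.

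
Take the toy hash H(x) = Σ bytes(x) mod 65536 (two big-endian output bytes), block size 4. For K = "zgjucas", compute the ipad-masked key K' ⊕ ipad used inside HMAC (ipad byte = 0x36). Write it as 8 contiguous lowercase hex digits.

Key "zgjucas" = 7a 67 6a 75 63 61 73 is 7 bytes > B = 4, so hash it first: H(key) = 02 f7, then zero-pad to 4 bytes: K' = 02 f7 00 00.
XOR each byte with 0x36: 02⊕36=34, f7⊕36=c1, 00⊕36=36, 00⊕36=36.

34c13636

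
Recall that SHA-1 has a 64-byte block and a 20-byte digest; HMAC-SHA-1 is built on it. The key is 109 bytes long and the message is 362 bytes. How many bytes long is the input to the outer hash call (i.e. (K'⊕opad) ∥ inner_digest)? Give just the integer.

84

Key is 109 > 64 bytes, so it is hashed to 20 bytes then zero-padded to 64: |K'| = 64.
Outer input = (K'⊕opad) ∥ H(inner) → 64 + 20 = 84 bytes.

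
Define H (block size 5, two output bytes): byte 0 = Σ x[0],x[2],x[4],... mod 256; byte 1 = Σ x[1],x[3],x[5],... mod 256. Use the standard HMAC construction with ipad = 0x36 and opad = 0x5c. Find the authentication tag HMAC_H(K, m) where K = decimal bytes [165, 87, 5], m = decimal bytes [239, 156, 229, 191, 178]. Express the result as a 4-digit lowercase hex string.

cbbe

Key decimal bytes [165, 87, 5] = a5 57 05 is 3 bytes ≤ B = 5; zero-pad to 5 bytes: K' = a5 57 05 00 00.
K' ⊕ ipad = 93 61 33 36 36.  K' ⊕ opad = f9 0b 59 5c 5c.
Inner input = (K'⊕ipad) ∥ m = 93 61 33 36 36 ∥ ef 9c e5 bf b2.
Inner hash: even-index sum = 599 mod 256 = 87; odd-index sum = 797 mod 256 = 29 → 57 1d.
Outer input = (K'⊕opad) ∥ inner = f9 0b 59 5c 5c ∥ 57 1d.
Outer hash (tag): even-index sum = 459 mod 256 = 203; odd-index sum = 190 mod 256 = 190 → cb be.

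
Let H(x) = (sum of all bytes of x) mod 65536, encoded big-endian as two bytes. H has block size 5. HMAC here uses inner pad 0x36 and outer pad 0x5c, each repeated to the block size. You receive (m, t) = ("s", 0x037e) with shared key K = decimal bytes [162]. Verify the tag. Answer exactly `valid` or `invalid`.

Key decimal bytes [162] = a2 is 1 byte ≤ B = 5; zero-pad to 5 bytes: K' = a2 00 00 00 00.
K' ⊕ ipad = 94 36 36 36 36; K' ⊕ opad = fe 5c 5c 5c 5c.
Inner hash: sum = 148+54+54+54+54+115 = 479 → 01 df.
Outer hash (recomputed tag): sum = 254+92+92+92+92+1+223 = 846 → 03 4e.
Recomputed tag = 034e; claimed = 037e → mismatch.

invalid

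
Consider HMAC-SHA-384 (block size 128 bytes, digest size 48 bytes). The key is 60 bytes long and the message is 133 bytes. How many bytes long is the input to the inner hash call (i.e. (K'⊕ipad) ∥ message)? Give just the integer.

261

Key is 60 ≤ 128 bytes, zero-padded: |K'| = 128.
Inner input = (K'⊕ipad) ∥ m → 128 + 133 = 261 bytes.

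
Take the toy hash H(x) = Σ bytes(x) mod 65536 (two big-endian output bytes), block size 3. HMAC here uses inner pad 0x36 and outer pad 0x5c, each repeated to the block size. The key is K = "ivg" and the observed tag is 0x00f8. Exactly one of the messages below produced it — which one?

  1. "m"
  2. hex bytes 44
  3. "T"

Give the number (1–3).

1

Key "ivg" = 69 76 67 is exactly B = 3 bytes: K' = 69 76 67.
K' ⊕ ipad = 5f 40 51; K' ⊕ opad = 35 2a 3b.
m1: inner = H(5f 40 51 6d) = 01 5d; tag = H(35 2a 3b 01 5d) = 00f8 ← matches
m2: inner = H(5f 40 51 44) = 01 34; tag = H(35 2a 3b 01 34) = 00cf
m3: inner = H(5f 40 51 54) = 01 44; tag = H(35 2a 3b 01 44) = 00df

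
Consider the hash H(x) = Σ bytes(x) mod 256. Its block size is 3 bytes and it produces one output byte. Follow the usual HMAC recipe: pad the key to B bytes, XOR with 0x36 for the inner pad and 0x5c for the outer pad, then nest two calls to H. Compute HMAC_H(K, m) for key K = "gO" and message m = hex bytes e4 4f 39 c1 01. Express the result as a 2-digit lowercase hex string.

d8

Key "gO" = 67 4f is 2 bytes ≤ B = 3; zero-pad to 3 bytes: K' = 67 4f 00.
K' ⊕ ipad = 51 79 36.  K' ⊕ opad = 3b 13 5c.
Inner input = (K'⊕ipad) ∥ m = 51 79 36 ∥ e4 4f 39 c1 01.
Inner hash: sum = 81+121+54+228+79+57+193+1 = 814; mod 256 = 46 → 2e.
Outer input = (K'⊕opad) ∥ inner = 3b 13 5c ∥ 2e.
Outer hash (tag): sum = 59+19+92+46 = 216 → d8.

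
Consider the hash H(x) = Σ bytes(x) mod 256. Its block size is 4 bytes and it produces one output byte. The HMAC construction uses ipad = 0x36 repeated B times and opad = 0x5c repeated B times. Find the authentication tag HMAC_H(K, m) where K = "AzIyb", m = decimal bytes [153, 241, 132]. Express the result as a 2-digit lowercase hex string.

30

Key "AzIyb" = 41 7a 49 79 62 is 5 bytes > B = 4, so hash it first: H(key) = df, then zero-pad to 4 bytes: K' = df 00 00 00.
K' ⊕ ipad = e9 36 36 36.  K' ⊕ opad = 83 5c 5c 5c.
Inner input = (K'⊕ipad) ∥ m = e9 36 36 36 ∥ 99 f1 84.
Inner hash: sum = 233+54+54+54+153+241+132 = 921; mod 256 = 153 → 99.
Outer input = (K'⊕opad) ∥ inner = 83 5c 5c 5c ∥ 99.
Outer hash (tag): sum = 131+92+92+92+153 = 560; mod 256 = 48 → 30.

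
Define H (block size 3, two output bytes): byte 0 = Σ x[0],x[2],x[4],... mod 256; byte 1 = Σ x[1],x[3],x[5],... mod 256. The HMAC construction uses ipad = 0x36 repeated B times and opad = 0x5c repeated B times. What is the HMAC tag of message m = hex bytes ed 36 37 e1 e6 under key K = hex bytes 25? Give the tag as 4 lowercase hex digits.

Key hex bytes 25 is 1 byte ≤ B = 3; zero-pad to 3 bytes: K' = 25 00 00.
K' ⊕ ipad = 13 36 36.  K' ⊕ opad = 79 5c 5c.
Inner input = (K'⊕ipad) ∥ m = 13 36 36 ∥ ed 36 37 e1 e6.
Inner hash: even-index sum = 352 mod 256 = 96; odd-index sum = 576 mod 256 = 64 → 60 40.
Outer input = (K'⊕opad) ∥ inner = 79 5c 5c ∥ 60 40.
Outer hash (tag): even-index sum = 277 mod 256 = 21; odd-index sum = 188 mod 256 = 188 → 15 bc.

15bc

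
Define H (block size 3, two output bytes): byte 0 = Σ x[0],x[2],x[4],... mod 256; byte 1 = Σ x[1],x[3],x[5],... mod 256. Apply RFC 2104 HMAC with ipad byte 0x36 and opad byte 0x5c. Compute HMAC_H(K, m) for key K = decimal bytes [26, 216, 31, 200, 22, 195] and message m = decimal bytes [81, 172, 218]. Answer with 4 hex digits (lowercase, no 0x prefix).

ef9a

Key decimal bytes [26, 216, 31, 200, 22, 195] = 1a d8 1f c8 16 c3 is 6 bytes > B = 3, so hash it first: H(key) = 4f 63, then zero-pad to 3 bytes: K' = 4f 63 00.
K' ⊕ ipad = 79 55 36.  K' ⊕ opad = 13 3f 5c.
Inner input = (K'⊕ipad) ∥ m = 79 55 36 ∥ 51 ac da.
Inner hash: even-index sum = 347 mod 256 = 91; odd-index sum = 384 mod 256 = 128 → 5b 80.
Outer input = (K'⊕opad) ∥ inner = 13 3f 5c ∥ 5b 80.
Outer hash (tag): even-index sum = 239 mod 256 = 239; odd-index sum = 154 mod 256 = 154 → ef 9a.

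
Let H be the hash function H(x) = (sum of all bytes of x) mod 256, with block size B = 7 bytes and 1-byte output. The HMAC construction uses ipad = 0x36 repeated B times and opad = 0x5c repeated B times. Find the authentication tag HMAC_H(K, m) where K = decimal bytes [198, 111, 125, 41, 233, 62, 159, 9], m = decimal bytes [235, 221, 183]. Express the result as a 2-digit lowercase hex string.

7d

Key decimal bytes [198, 111, 125, 41, 233, 62, 159, 9] = c6 6f 7d 29 e9 3e 9f 09 is 8 bytes > B = 7, so hash it first: H(key) = aa, then zero-pad to 7 bytes: K' = aa 00 00 00 00 00 00.
K' ⊕ ipad = 9c 36 36 36 36 36 36.  K' ⊕ opad = f6 5c 5c 5c 5c 5c 5c.
Inner input = (K'⊕ipad) ∥ m = 9c 36 36 36 36 36 36 ∥ eb dd b7.
Inner hash: sum = 156+54+54+54+54+54+54+235+221+183 = 1119; mod 256 = 95 → 5f.
Outer input = (K'⊕opad) ∥ inner = f6 5c 5c 5c 5c 5c 5c ∥ 5f.
Outer hash (tag): sum = 246+92+92+92+92+92+92+95 = 893; mod 256 = 125 → 7d.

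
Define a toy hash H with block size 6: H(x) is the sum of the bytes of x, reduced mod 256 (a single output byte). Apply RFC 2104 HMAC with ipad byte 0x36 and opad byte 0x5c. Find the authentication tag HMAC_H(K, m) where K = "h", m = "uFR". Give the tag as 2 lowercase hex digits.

Key "h" = 68 is 1 byte ≤ B = 6; zero-pad to 6 bytes: K' = 68 00 00 00 00 00.
K' ⊕ ipad = 5e 36 36 36 36 36.  K' ⊕ opad = 34 5c 5c 5c 5c 5c.
Inner input = (K'⊕ipad) ∥ m = 5e 36 36 36 36 36 ∥ 75 46 52.
Inner hash: sum = 94+54+54+54+54+54+117+70+82 = 633; mod 256 = 121 → 79.
Outer input = (K'⊕opad) ∥ inner = 34 5c 5c 5c 5c 5c ∥ 79.
Outer hash (tag): sum = 52+92+92+92+92+92+121 = 633; mod 256 = 121 → 79.

79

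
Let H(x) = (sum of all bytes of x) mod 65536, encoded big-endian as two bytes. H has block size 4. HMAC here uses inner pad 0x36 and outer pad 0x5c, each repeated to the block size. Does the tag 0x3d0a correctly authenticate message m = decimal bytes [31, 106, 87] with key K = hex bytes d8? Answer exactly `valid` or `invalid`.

invalid

Key hex bytes d8 is 1 byte ≤ B = 4; zero-pad to 4 bytes: K' = d8 00 00 00.
K' ⊕ ipad = ee 36 36 36; K' ⊕ opad = 84 5c 5c 5c.
Inner hash: sum = 238+54+54+54+31+106+87 = 624 → 02 70.
Outer hash (recomputed tag): sum = 132+92+92+92+2+112 = 522 → 02 0a.
Recomputed tag = 020a; claimed = 3d0a → mismatch.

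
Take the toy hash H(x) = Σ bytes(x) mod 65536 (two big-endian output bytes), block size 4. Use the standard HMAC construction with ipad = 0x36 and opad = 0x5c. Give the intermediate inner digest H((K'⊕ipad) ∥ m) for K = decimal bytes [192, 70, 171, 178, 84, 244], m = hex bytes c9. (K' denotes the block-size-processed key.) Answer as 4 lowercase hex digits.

Key decimal bytes [192, 70, 171, 178, 84, 244] = c0 46 ab b2 54 f4 is 6 bytes > B = 4, so hash it first: H(key) = 03 ab, then zero-pad to 4 bytes: K' = 03 ab 00 00.
K' ⊕ ipad = 35 9d 36 36.
Inner input = 35 9d 36 36 ∥ c9.
Inner hash: sum = 53+157+54+54+201 = 519 → 02 07.

0207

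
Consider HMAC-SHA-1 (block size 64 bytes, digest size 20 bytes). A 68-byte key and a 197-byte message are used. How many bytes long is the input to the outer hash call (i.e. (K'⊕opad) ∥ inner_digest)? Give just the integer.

Key is 68 > 64 bytes, so it is hashed to 20 bytes then zero-padded to 64: |K'| = 64.
Outer input = (K'⊕opad) ∥ H(inner) → 64 + 20 = 84 bytes.

84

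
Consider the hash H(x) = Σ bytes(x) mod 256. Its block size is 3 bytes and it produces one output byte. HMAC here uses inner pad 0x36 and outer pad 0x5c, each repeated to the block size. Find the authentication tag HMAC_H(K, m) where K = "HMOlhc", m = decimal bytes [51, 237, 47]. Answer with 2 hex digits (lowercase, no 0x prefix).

Key "HMOlhc" = 48 4d 4f 6c 68 63 is 6 bytes > B = 3, so hash it first: H(key) = 1b, then zero-pad to 3 bytes: K' = 1b 00 00.
K' ⊕ ipad = 2d 36 36.  K' ⊕ opad = 47 5c 5c.
Inner input = (K'⊕ipad) ∥ m = 2d 36 36 ∥ 33 ed 2f.
Inner hash: sum = 45+54+54+51+237+47 = 488; mod 256 = 232 → e8.
Outer input = (K'⊕opad) ∥ inner = 47 5c 5c ∥ e8.
Outer hash (tag): sum = 71+92+92+232 = 487; mod 256 = 231 → e7.

e7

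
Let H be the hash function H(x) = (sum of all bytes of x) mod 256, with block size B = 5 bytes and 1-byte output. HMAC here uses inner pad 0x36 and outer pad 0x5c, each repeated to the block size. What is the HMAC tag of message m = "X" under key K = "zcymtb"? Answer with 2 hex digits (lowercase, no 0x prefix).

14

Key "zcymtb" = 7a 63 79 6d 74 62 is 6 bytes > B = 5, so hash it first: H(key) = 99, then zero-pad to 5 bytes: K' = 99 00 00 00 00.
K' ⊕ ipad = af 36 36 36 36.  K' ⊕ opad = c5 5c 5c 5c 5c.
Inner input = (K'⊕ipad) ∥ m = af 36 36 36 36 ∥ 58.
Inner hash: sum = 175+54+54+54+54+88 = 479; mod 256 = 223 → df.
Outer input = (K'⊕opad) ∥ inner = c5 5c 5c 5c 5c ∥ df.
Outer hash (tag): sum = 197+92+92+92+92+223 = 788; mod 256 = 20 → 14.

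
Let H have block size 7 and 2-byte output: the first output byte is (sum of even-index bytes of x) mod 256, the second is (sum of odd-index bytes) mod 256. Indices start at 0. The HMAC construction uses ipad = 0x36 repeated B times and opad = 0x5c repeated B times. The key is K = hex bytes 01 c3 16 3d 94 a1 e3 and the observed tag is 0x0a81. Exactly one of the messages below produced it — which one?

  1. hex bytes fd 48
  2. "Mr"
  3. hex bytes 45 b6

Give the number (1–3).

Key hex bytes 01 c3 16 3d 94 a1 e3 is exactly B = 7 bytes: K' = 01 c3 16 3d 94 a1 e3.
K' ⊕ ipad = 37 f5 20 0b a2 97 d5; K' ⊕ opad = 5d 9f 4a 61 c8 fd bf.
m1: inner = H(37 f5 20 0b a2 97 d5 fd 48) = 16 94; tag = H(5d 9f 4a 61 c8 fd bf 16 94) = c213
m2: inner = H(37 f5 20 0b a2 97 d5 4d 72) = 40 e4; tag = H(5d 9f 4a 61 c8 fd bf 40 e4) = 123d
m3: inner = H(37 f5 20 0b a2 97 d5 45 b6) = 84 dc; tag = H(5d 9f 4a 61 c8 fd bf 84 dc) = 0a81 ← matches

3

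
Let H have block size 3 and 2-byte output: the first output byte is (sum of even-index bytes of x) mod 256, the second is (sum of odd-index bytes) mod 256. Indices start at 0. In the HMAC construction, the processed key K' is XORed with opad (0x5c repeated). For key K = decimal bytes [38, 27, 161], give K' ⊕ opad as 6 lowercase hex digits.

Key decimal bytes [38, 27, 161] = 26 1b a1 is exactly B = 3 bytes: K' = 26 1b a1.
XOR each byte with 0x5c: 26⊕5c=7a, 1b⊕5c=47, a1⊕5c=fd.

7a47fd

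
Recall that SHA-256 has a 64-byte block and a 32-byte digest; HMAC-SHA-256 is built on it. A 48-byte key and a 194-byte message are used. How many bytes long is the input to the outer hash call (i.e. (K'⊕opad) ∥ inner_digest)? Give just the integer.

96

Key is 48 ≤ 64 bytes, zero-padded: |K'| = 64.
Outer input = (K'⊕opad) ∥ H(inner) → 64 + 32 = 96 bytes.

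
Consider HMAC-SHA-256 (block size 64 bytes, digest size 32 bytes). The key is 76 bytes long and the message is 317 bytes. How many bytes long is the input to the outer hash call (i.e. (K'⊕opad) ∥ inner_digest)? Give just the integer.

Key is 76 > 64 bytes, so it is hashed to 32 bytes then zero-padded to 64: |K'| = 64.
Outer input = (K'⊕opad) ∥ H(inner) → 64 + 32 = 96 bytes.

96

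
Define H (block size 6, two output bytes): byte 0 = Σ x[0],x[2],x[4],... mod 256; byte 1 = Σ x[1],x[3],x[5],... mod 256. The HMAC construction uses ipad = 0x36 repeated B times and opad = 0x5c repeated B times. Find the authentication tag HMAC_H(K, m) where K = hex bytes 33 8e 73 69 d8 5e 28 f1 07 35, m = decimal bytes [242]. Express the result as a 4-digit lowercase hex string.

Key hex bytes 33 8e 73 69 d8 5e 28 f1 07 35 is 10 bytes > B = 6, so hash it first: H(key) = ad 7b, then zero-pad to 6 bytes: K' = ad 7b 00 00 00 00.
K' ⊕ ipad = 9b 4d 36 36 36 36.  K' ⊕ opad = f1 27 5c 5c 5c 5c.
Inner input = (K'⊕ipad) ∥ m = 9b 4d 36 36 36 36 ∥ f2.
Inner hash: even-index sum = 505 mod 256 = 249; odd-index sum = 185 mod 256 = 185 → f9 b9.
Outer input = (K'⊕opad) ∥ inner = f1 27 5c 5c 5c 5c ∥ f9 b9.
Outer hash (tag): even-index sum = 674 mod 256 = 162; odd-index sum = 408 mod 256 = 152 → a2 98.

a298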